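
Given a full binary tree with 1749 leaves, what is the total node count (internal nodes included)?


Leaf nodes (terminals): 1749
Internal nodes = n - 1 = 1749 - 1 = 1748
Total = leaves + internal = 1749 + 1748 = 3497

3497


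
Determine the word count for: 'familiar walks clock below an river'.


Counting words by splitting on spaces:
  Word 1: 'familiar'
  Word 2: 'walks'
  Word 3: 'clock'
  Word 4: 'below'
  Word 5: 'an'
  Word 6: 'river'
Total words: 6

6


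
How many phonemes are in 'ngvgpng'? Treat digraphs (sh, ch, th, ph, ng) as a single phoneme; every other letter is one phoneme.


Parsing 'ngvgpng' greedily, digraphs first:
  'ng' -> digraph (1 consonant phoneme) (phonemes so far: 1)
  'v' -> consonant phoneme (phonemes so far: 2)
  'g' -> consonant phoneme (phonemes so far: 3)
  'p' -> consonant phoneme (phonemes so far: 4)
  'ng' -> digraph (1 consonant phoneme) (phonemes so far: 5)
Total phonemes: 5

5


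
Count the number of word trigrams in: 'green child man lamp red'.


Word trigrams from [5] words:
  Trigram 1: (green child man)
  Trigram 2: (child man lamp)
  Trigram 3: (man lamp red)
Total word trigrams: 5 - 2 = 3

3


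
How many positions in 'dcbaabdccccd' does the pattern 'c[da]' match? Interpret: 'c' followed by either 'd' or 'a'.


Pattern: c[da] means 'c' followed by either 'd' or 'a'.
Scanning 'dcbaabdccccd' position-by-position:
  Pos 0: window 'dc' -> no
  Pos 1: window 'cb' -> no
  Pos 2: window 'ba' -> no
  Pos 3: window 'aa' -> no
  Pos 4: window 'ab' -> no
  Pos 5: window 'bd' -> no
  Pos 6: window 'dc' -> no
  Pos 7: window 'cc' -> no
  Pos 8: window 'cc' -> no
  Pos 9: window 'cc' -> no
  Pos 10: window 'cd' -> MATCH
  Pos 11: window 'd' -> no
Total matches: 1

1


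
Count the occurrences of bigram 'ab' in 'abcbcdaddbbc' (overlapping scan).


Scanning 'abcbcdaddbbc' for bigram 'ab':
  Position 0: 'ab' -> MATCH
  Position 1: 'bc' -> no
  Position 2: 'cb' -> no
  Position 3: 'bc' -> no
  Position 4: 'cd' -> no
  Position 5: 'da' -> no
  Position 6: 'ad' -> no
  Position 7: 'dd' -> no
  Position 8: 'db' -> no
  Position 9: 'bb' -> no
  Position 10: 'bc' -> no
Total matches: 1

1


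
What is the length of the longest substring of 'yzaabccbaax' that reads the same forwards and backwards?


Scanning 'yzaabccbaax' for palindromic substrings.
Substring at positions 2-9: 'aabccbaa'.
Check: reverse('aabccbaa') = 'aabccbaa' -> palindrome confirmed.
Neighbouring characters ('z' / 'x') break symmetry, so it cannot extend further.
No longer palindromic substring exists; longest length = 8

8


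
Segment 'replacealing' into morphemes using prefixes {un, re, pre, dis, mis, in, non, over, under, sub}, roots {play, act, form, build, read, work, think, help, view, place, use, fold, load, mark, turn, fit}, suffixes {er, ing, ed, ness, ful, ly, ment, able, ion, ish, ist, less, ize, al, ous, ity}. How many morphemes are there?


Segmenting 'replacealing' against the inventory:
  're' -> prefix (morpheme 1)
  'place' -> root (morpheme 2)
  'al' -> suffix (morpheme 3)
  'ing' -> suffix (morpheme 4)
Total morphemes: 4

4


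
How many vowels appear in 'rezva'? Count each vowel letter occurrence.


Scanning each character of 'rezva':
  Position 1: 'r' -> consonant (running count: 0)
  Position 2: 'e' -> vowel (running count: 1)
  Position 3: 'z' -> consonant (running count: 1)
  Position 4: 'v' -> consonant (running count: 1)
  Position 5: 'a' -> vowel (running count: 2)
Total vowels: 2

2


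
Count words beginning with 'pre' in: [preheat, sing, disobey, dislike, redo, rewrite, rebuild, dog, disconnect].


Checking each word for prefix 'pre':
  'preheat' -> YES, starts with 'pre' (count: 1)
  'sing' -> no (count: 1)
  'disobey' -> no (count: 1)
  'dislike' -> no (count: 1)
  'redo' -> no (count: 1)
  'rewrite' -> no (count: 1)
  'rebuild' -> no (count: 1)
  'dog' -> no (count: 1)
  'disconnect' -> no (count: 1)
Total with prefix 'pre': 1

1


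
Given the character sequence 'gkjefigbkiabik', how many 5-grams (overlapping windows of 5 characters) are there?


String 'gkjefigbkiabik' has length L = 14.
Number of overlapping n-grams = L - n + 1
Substituting: 14 - 5 + 1 = 10

10


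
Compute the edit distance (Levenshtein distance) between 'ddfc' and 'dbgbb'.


Building DP table for s1='ddfc' (len 4) and s2='dbgbb' (len 5):
       d  b  g  b  b
    0  1  2  3  4  5
  d 1  0  1  2  3  4
  d 2  1  1  2  3  4
  f 3  2  2  2  3  4
  c 4  3  3  3  3  4
Edit distance = dp[4][5] = 4

4


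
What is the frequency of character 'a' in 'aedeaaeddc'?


Scanning 'aedeaaeddc' for 'a':
  Position 0: 'a' -> MATCH (count: 1)
  Position 4: 'a' -> MATCH (count: 2)
  Position 5: 'a' -> MATCH (count: 3)
Total occurrences of 'a': 3

3


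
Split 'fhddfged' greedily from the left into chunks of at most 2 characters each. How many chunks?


'fhddfged' has 8 characters.
Chunking with max size 2:
  Chunk 1: 'fh' (positions 0-1)
  Chunk 2: 'dd' (positions 2-3)
  Chunk 3: 'fg' (positions 4-5)
  Chunk 4: 'ed' (positions 6-7)
Total chunks: ceil(8 / 2) = 4

4


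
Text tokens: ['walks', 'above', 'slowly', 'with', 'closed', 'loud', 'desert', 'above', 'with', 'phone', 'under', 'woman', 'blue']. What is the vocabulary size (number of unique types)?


Listing all tokens and tracking unique types:
  Token 1: 'walks' -> NEW (unique so far: 1)
  Token 2: 'above' -> NEW (unique so far: 2)
  Token 3: 'slowly' -> NEW (unique so far: 3)
  Token 4: 'with' -> NEW (unique so far: 4)
  Token 5: 'closed' -> NEW (unique so far: 5)
  Token 6: 'loud' -> NEW (unique so far: 6)
  Token 7: 'desert' -> NEW (unique so far: 7)
  Token 8: 'above' -> duplicate (unique so far: 7)
  Token 9: 'with' -> duplicate (unique so far: 7)
  Token 10: 'phone' -> NEW (unique so far: 8)
  Token 11: 'under' -> NEW (unique so far: 9)
  Token 12: 'woman' -> NEW (unique so far: 10)
  Token 13: 'blue' -> NEW (unique so far: 11)
Unique types: ('above', 'blue', 'closed', 'desert', 'loud', 'phone', 'slowly', 'under', 'walks', 'with', 'woman')
Vocabulary size: 11

11


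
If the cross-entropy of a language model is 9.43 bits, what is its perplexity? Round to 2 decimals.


Perplexity formula: PP = 2^H
H = 9.43
PP = 2^9.43
Decompose: 2^9.43 = 2^9 * 2^0.43
2^9 = 512, 2^0.43 ~ 1.3472336
PP ~ 512 * 1.3472336 = 689.7836032
Rounded to 2 decimals: 689.78

689.78


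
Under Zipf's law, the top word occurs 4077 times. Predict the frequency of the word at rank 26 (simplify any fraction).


Zipf's law: freq(rank) = f1 / rank
f1 = 4077, rank = 26
freq = 4077 / 26
GCD(4077, 26) = 1
Simplified: 4077/26

4077/26


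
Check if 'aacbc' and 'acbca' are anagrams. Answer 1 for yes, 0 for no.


Sort characters of 'aacbc': 'aabcc'
Sort characters of 'acbca': 'aabcc'
Sorted forms match -> they ARE anagrams
Result: 1

1


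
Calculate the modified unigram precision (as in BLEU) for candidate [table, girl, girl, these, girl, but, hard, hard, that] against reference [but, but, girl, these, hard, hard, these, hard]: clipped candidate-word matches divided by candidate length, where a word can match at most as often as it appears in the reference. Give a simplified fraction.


Reference word counts: {'but': 2, 'girl': 1, 'hard': 3, 'these': 2}
Checking each candidate word (with clipping):
  'table' -> not in reference -> no match (matches: 0)
  'girl' -> in reference (ref count 1, used 1/1) -> match (matches: 1)
  'girl' -> ref count 1 already used up (1/1) -> clipped, no match (matches: 1)
  'these' -> in reference (ref count 2, used 1/2) -> match (matches: 2)
  'girl' -> ref count 1 already used up (1/1) -> clipped, no match (matches: 2)
  'but' -> in reference (ref count 2, used 1/2) -> match (matches: 3)
  'hard' -> in reference (ref count 3, used 1/3) -> match (matches: 4)
  'hard' -> in reference (ref count 3, used 2/3) -> match (matches: 5)
  'that' -> not in reference -> no match (matches: 5)
Clipped matches: 5, Candidate length: 9
Precision = 5/9

5/9


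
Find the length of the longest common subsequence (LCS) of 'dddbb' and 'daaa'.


DP table for LCS of 'dddbb' and 'daaa':
       d  a  a  a
    0  0  0  0  0
  d 0  1  1  1  1
  d 0  1  1  1  1
  d 0  1  1  1  1
  b 0  1  1  1  1
  b 0  1  1  1  1
LCS: 'd'
LCS length = 1

1


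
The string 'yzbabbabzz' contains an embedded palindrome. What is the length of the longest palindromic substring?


Scanning 'yzbabbabzz' for palindromic substrings.
Substring at positions 1-8: 'zbabbabz'.
Check: reverse('zbabbabz') = 'zbabbabz' -> palindrome confirmed.
Neighbouring characters ('y' / 'z') break symmetry, so it cannot extend further.
No longer palindromic substring exists; longest length = 8

8


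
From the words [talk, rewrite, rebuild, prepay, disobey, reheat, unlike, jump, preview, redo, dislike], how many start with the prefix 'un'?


Checking each word for prefix 'un':
  'talk' -> no (count: 0)
  'rewrite' -> no (count: 0)
  'rebuild' -> no (count: 0)
  'prepay' -> no (count: 0)
  'disobey' -> no (count: 0)
  'reheat' -> no (count: 0)
  'unlike' -> YES, starts with 'un' (count: 1)
  'jump' -> no (count: 1)
  'preview' -> no (count: 1)
  'redo' -> no (count: 1)
  'dislike' -> no (count: 1)
Total with prefix 'un': 1

1


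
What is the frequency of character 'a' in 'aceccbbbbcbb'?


Scanning 'aceccbbbbcbb' for 'a':
  Position 0: 'a' -> MATCH (count: 1)
Total occurrences of 'a': 1

1


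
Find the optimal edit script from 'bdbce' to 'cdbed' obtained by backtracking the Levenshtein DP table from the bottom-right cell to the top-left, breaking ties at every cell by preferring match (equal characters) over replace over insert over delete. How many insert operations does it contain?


Edit distance = 3. Backtracking from cell (5, 5) with preference match > replace > insert > delete,
then listing the resulting alignment 'bdbce' -> 'cdbed' left to right:
  Step 1: replace b->c
  Step 2: keep 'd'
  Step 3: keep 'b'
  Step 4: replace c->e
  Step 5: replace e->d
Total insertions: 0

0


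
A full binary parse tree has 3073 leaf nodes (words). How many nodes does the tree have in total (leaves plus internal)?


Leaf nodes (terminals): 3073
Internal nodes = n - 1 = 3073 - 1 = 3072
Total = leaves + internal = 3073 + 3072 = 6145

6145


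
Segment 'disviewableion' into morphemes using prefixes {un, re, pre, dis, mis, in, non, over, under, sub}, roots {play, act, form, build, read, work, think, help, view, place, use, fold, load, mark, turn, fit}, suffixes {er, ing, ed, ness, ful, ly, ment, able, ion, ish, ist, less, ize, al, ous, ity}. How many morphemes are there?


Segmenting 'disviewableion' against the inventory:
  'dis' -> prefix (morpheme 1)
  'view' -> root (morpheme 2)
  'able' -> suffix (morpheme 3)
  'ion' -> suffix (morpheme 4)
Total morphemes: 4

4


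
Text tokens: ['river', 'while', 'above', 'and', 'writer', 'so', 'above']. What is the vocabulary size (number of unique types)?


Listing all tokens and tracking unique types:
  Token 1: 'river' -> NEW (unique so far: 1)
  Token 2: 'while' -> NEW (unique so far: 2)
  Token 3: 'above' -> NEW (unique so far: 3)
  Token 4: 'and' -> NEW (unique so far: 4)
  Token 5: 'writer' -> NEW (unique so far: 5)
  Token 6: 'so' -> NEW (unique so far: 6)
  Token 7: 'above' -> duplicate (unique so far: 6)
Unique types: ('above', 'and', 'river', 'so', 'while', 'writer')
Vocabulary size: 6

6


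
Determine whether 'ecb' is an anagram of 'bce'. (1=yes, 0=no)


Sort characters of 'ecb': 'bce'
Sort characters of 'bce': 'bce'
Sorted forms match -> they ARE anagrams
Result: 1

1


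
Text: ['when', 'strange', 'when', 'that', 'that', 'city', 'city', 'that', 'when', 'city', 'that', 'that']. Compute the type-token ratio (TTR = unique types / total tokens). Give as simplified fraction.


Tokens: 12
Unique types: ('city', 'strange', 'that', 'when') = 4
TTR = 4/12
Simplify: divide both by 4 -> 1/3
TTR = 1/3

1/3


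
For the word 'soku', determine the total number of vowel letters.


Scanning each character of 'soku':
  Position 1: 's' -> consonant (running count: 0)
  Position 2: 'o' -> vowel (running count: 1)
  Position 3: 'k' -> consonant (running count: 1)
  Position 4: 'u' -> vowel (running count: 2)
Total vowels: 2

2


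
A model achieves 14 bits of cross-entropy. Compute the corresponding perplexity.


Perplexity formula: PP = 2^H
H = 14
PP = 2^14
PP = 2^14 = 16384

16384


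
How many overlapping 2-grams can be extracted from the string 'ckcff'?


String 'ckcff' has length L = 5.
Number of overlapping n-grams = L - n + 1
Substituting: 5 - 2 + 1 = 4

4


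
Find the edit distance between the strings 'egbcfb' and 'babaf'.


Building DP table for s1='egbcfb' (len 6) and s2='babaf' (len 5):
       b  a  b  a  f
    0  1  2  3  4  5
  e 1  1  2  3  4  5
  g 2  2  2  3  4  5
  b 3  2  3  2  3  4
  c 4  3  3  3  3  4
  f 5  4  4  4  4  3
  b 6  5  5  4  5  4
Edit distance = dp[6][5] = 4

4


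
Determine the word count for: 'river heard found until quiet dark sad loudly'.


Counting words by splitting on spaces:
  Word 1: 'river'
  Word 2: 'heard'
  Word 3: 'found'
  Word 4: 'until'
  Word 5: 'quiet'
  Word 6: 'dark'
  Word 7: 'sad'
  Word 8: 'loudly'
Total words: 8

8


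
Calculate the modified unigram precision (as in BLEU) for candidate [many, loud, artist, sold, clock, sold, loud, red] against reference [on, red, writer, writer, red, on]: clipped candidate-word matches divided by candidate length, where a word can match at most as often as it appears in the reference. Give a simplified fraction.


Reference word counts: {'on': 2, 'red': 2, 'writer': 2}
Checking each candidate word (with clipping):
  'many' -> not in reference -> no match (matches: 0)
  'loud' -> not in reference -> no match (matches: 0)
  'artist' -> not in reference -> no match (matches: 0)
  'sold' -> not in reference -> no match (matches: 0)
  'clock' -> not in reference -> no match (matches: 0)
  'sold' -> not in reference -> no match (matches: 0)
  'loud' -> not in reference -> no match (matches: 0)
  'red' -> in reference (ref count 2, used 1/2) -> match (matches: 1)
Clipped matches: 1, Candidate length: 8
Precision = 1/8

1/8


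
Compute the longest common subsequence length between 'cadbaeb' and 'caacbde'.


DP table for LCS of 'cadbaeb' and 'caacbde':
       c  a  a  c  b  d  e
    0  0  0  0  0  0  0  0
  c 0  1  1  1  1  1  1  1
  a 0  1  2  2  2  2  2  2
  d 0  1  2  2  2  2  3  3
  b 0  1  2  2  2  3  3  3
  a 0  1  2  3  3  3  3  3
  e 0  1  2  3  3  3  3  4
  b 0  1  2  3  3  4  4  4
LCS: 'cade'
LCS length = 4

4


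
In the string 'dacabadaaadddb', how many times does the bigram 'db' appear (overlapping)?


Scanning 'dacabadaaadddb' for bigram 'db':
  Position 0: 'da' -> no
  Position 1: 'ac' -> no
  Position 2: 'ca' -> no
  Position 3: 'ab' -> no
  Position 4: 'ba' -> no
  Position 5: 'ad' -> no
  Position 6: 'da' -> no
  Position 7: 'aa' -> no
  Position 8: 'aa' -> no
  Position 9: 'ad' -> no
  Position 10: 'dd' -> no
  Position 11: 'dd' -> no
  Position 12: 'db' -> MATCH
Total matches: 1

1


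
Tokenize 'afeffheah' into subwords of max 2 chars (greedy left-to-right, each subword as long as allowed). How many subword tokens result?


'afeffheah' has 9 characters.
Chunking with max size 2:
  Chunk 1: 'af' (positions 0-1)
  Chunk 2: 'ef' (positions 2-3)
  Chunk 3: 'fh' (positions 4-5)
  Chunk 4: 'ea' (positions 6-7)
  Chunk 5: 'h' (positions 8-8)
Total chunks: ceil(9 / 2) = 5

5


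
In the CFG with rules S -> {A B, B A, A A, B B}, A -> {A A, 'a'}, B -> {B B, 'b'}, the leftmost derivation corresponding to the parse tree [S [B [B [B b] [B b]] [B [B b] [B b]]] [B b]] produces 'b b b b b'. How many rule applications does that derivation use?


Every bracketed nonterminal node [X ...] in the tree is produced by exactly one rule application.
Reading the tree off as a leftmost derivation:
  Step 1: S  =>  B B   (applied S -> B B)
  Step 2: B B  =>  B B B   (applied B -> B B)
  Step 3: B B B  =>  B B B B   (applied B -> B B)
  Step 4: B B B B  =>  b B B B   (applied B -> b)
  Step 5: b B B B  =>  b b B B   (applied B -> b)
  Step 6: b b B B  =>  b b B B B   (applied B -> B B)
  Step 7: b b B B B  =>  b b b B B   (applied B -> b)
  Step 8: b b b B B  =>  b b b b B   (applied B -> b)
  Step 9: b b b b B  =>  b b b b b   (applied B -> b)
Final yield: b b b b b
Total rewrite steps: 9

9


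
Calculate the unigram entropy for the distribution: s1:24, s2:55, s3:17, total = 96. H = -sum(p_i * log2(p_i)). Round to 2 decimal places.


Computing entropy H = -sum(p_i * log2(p_i)):
  s1: p = 24/96 = 0.2500, -p*log2(p) = 0.5000
  s2: p = 55/96 = 0.5729, -p*log2(p) = 0.4604
  s3: p = 17/96 = 0.1771, -p*log2(p) = 0.4423
H = sum of terms = 1.4027
Rounded to 2 decimals: 1.40

1.40


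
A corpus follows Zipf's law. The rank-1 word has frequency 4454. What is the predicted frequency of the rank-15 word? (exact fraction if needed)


Zipf's law: freq(rank) = f1 / rank
f1 = 4454, rank = 15
freq = 4454 / 15
GCD(4454, 15) = 1
Simplified: 4454/15

4454/15


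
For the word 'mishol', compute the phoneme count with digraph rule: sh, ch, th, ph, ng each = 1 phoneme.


Parsing 'mishol' greedily, digraphs first:
  'm' -> consonant phoneme (phonemes so far: 1)
  'i' -> vowel phoneme (phonemes so far: 2)
  'sh' -> digraph (1 consonant phoneme) (phonemes so far: 3)
  'o' -> vowel phoneme (phonemes so far: 4)
  'l' -> consonant phoneme (phonemes so far: 5)
Total phonemes: 5

5


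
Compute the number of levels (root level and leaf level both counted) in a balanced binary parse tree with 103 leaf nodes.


In a balanced binary tree with n leaves the deepest leaf is ceil(log2(n)) edges below the root,
so counting node levels inclusive of root and leaves gives ceil(log2(n)) + 1 levels.
log2(103) = 6.6865
ceil(6.6865) = 7
levels = 7 + 1 = 8

8


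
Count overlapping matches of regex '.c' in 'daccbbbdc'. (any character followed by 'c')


Pattern: .c means any character followed by 'c'.
Scanning 'daccbbbdc' position-by-position:
  Pos 0: window 'da' -> no
  Pos 1: window 'ac' -> MATCH
  Pos 2: window 'cc' -> MATCH
  Pos 3: window 'cb' -> no
  Pos 4: window 'bb' -> no
  Pos 5: window 'bb' -> no
  Pos 6: window 'bd' -> no
  Pos 7: window 'dc' -> MATCH
  Pos 8: window 'c' -> no
Total matches: 3

3


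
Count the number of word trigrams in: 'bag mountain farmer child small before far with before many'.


Word trigrams from [10] words:
  Trigram 1: (bag mountain farmer)
  Trigram 2: (mountain farmer child)
  Trigram 3: (farmer child small)
  Trigram 4: (child small before)
  Trigram 5: (small before far)
  Trigram 6: (before far with)
  Trigram 7: (far with before)
  Trigram 8: (with before many)
Total word trigrams: 10 - 2 = 8

8


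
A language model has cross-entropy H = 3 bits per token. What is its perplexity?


Perplexity formula: PP = 2^H
H = 3
PP = 2^3
Steps: 2^1 = 2, 2^2 = 4, 2^3 = 8
PP = 8

8


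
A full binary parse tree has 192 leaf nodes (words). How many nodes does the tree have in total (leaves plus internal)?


Leaf nodes (terminals): 192
Internal nodes = n - 1 = 192 - 1 = 191
Total = leaves + internal = 192 + 191 = 383

383


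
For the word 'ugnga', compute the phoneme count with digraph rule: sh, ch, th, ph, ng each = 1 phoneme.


Parsing 'ugnga' greedily, digraphs first:
  'u' -> vowel phoneme (phonemes so far: 1)
  'g' -> consonant phoneme (phonemes so far: 2)
  'ng' -> digraph (1 consonant phoneme) (phonemes so far: 3)
  'a' -> vowel phoneme (phonemes so far: 4)
Total phonemes: 4

4


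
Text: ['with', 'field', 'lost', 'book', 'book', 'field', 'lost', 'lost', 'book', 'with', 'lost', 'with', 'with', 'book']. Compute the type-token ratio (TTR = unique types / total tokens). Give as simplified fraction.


Tokens: 14
Unique types: ('book', 'field', 'lost', 'with') = 4
TTR = 4/14
Simplify: divide both by 2 -> 2/7
TTR = 2/7

2/7


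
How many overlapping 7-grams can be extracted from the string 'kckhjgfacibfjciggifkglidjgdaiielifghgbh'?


String 'kckhjgfacibfjciggifkglidjgdaiielifghgbh' has length L = 39.
Number of overlapping n-grams = L - n + 1
Substituting: 39 - 7 + 1 = 33

33


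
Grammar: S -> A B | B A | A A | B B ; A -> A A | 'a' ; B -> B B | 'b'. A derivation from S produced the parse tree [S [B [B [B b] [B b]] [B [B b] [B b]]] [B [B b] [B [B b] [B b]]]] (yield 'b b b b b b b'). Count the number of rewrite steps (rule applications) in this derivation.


Every bracketed nonterminal node [X ...] in the tree is produced by exactly one rule application.
Reading the tree off as a leftmost derivation:
  Step 1: S  =>  B B   (applied S -> B B)
  Step 2: B B  =>  B B B   (applied B -> B B)
  Step 3: B B B  =>  B B B B   (applied B -> B B)
  Step 4: B B B B  =>  b B B B   (applied B -> b)
  Step 5: b B B B  =>  b b B B   (applied B -> b)
  Step 6: b b B B  =>  b b B B B   (applied B -> B B)
  Step 7: b b B B B  =>  b b b B B   (applied B -> b)
  Step 8: b b b B B  =>  b b b b B   (applied B -> b)
  Step 9: b b b b B  =>  b b b b B B   (applied B -> B B)
  Step 10: b b b b B B  =>  b b b b b B   (applied B -> b)
  Step 11: b b b b b B  =>  b b b b b B B   (applied B -> B B)
  Step 12: b b b b b B B  =>  b b b b b b B   (applied B -> b)
  Step 13: b b b b b b B  =>  b b b b b b b   (applied B -> b)
Final yield: b b b b b b b
Total rewrite steps: 13

13


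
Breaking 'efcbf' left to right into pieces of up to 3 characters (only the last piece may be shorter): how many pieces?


'efcbf' has 5 characters.
Chunking with max size 3:
  Chunk 1: 'efc' (positions 0-2)
  Chunk 2: 'bf' (positions 3-4)
Total chunks: ceil(5 / 3) = 2

2


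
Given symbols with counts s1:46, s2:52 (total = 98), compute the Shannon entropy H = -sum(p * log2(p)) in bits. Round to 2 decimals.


Computing entropy H = -sum(p_i * log2(p_i)):
  s1: p = 46/98 = 0.4694, -p*log2(p) = 0.5122
  s2: p = 52/98 = 0.5306, -p*log2(p) = 0.4851
H = sum of terms = 0.9973
Rounded to 2 decimals: 1.00

1.00


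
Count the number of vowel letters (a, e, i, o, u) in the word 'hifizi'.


Scanning each character of 'hifizi':
  Position 1: 'h' -> consonant (running count: 0)
  Position 2: 'i' -> vowel (running count: 1)
  Position 3: 'f' -> consonant (running count: 1)
  Position 4: 'i' -> vowel (running count: 2)
  Position 5: 'z' -> consonant (running count: 2)
  Position 6: 'i' -> vowel (running count: 3)
Total vowels: 3

3


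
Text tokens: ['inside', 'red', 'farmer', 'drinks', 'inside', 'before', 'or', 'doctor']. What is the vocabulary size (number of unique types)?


Listing all tokens and tracking unique types:
  Token 1: 'inside' -> NEW (unique so far: 1)
  Token 2: 'red' -> NEW (unique so far: 2)
  Token 3: 'farmer' -> NEW (unique so far: 3)
  Token 4: 'drinks' -> NEW (unique so far: 4)
  Token 5: 'inside' -> duplicate (unique so far: 4)
  Token 6: 'before' -> NEW (unique so far: 5)
  Token 7: 'or' -> NEW (unique so far: 6)
  Token 8: 'doctor' -> NEW (unique so far: 7)
Unique types: ('before', 'doctor', 'drinks', 'farmer', 'inside', 'or', 'red')
Vocabulary size: 7

7


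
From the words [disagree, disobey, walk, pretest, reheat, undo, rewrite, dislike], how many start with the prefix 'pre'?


Checking each word for prefix 'pre':
  'disagree' -> no (count: 0)
  'disobey' -> no (count: 0)
  'walk' -> no (count: 0)
  'pretest' -> YES, starts with 'pre' (count: 1)
  'reheat' -> no (count: 1)
  'undo' -> no (count: 1)
  'rewrite' -> no (count: 1)
  'dislike' -> no (count: 1)
Total with prefix 'pre': 1

1


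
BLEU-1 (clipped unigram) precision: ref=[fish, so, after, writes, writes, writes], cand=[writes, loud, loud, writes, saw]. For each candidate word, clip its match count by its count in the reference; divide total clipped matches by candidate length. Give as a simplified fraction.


Reference word counts: {'after': 1, 'fish': 1, 'so': 1, 'writes': 3}
Checking each candidate word (with clipping):
  'writes' -> in reference (ref count 3, used 1/3) -> match (matches: 1)
  'loud' -> not in reference -> no match (matches: 1)
  'loud' -> not in reference -> no match (matches: 1)
  'writes' -> in reference (ref count 3, used 2/3) -> match (matches: 2)
  'saw' -> not in reference -> no match (matches: 2)
Clipped matches: 2, Candidate length: 5
Precision = 2/5

2/5


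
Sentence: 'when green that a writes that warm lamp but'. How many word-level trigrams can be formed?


Word trigrams from [9] words:
  Trigram 1: (when green that)
  Trigram 2: (green that a)
  Trigram 3: (that a writes)
  Trigram 4: (a writes that)
  Trigram 5: (writes that warm)
  Trigram 6: (that warm lamp)
  Trigram 7: (warm lamp but)
Total word trigrams: 9 - 2 = 7

7


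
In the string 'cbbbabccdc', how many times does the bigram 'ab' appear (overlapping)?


Scanning 'cbbbabccdc' for bigram 'ab':
  Position 0: 'cb' -> no
  Position 1: 'bb' -> no
  Position 2: 'bb' -> no
  Position 3: 'ba' -> no
  Position 4: 'ab' -> MATCH
  Position 5: 'bc' -> no
  Position 6: 'cc' -> no
  Position 7: 'cd' -> no
  Position 8: 'dc' -> no
Total matches: 1

1


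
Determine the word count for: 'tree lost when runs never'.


Counting words by splitting on spaces:
  Word 1: 'tree'
  Word 2: 'lost'
  Word 3: 'when'
  Word 4: 'runs'
  Word 5: 'never'
Total words: 5

5


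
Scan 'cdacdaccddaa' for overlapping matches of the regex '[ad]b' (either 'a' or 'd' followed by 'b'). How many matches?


Pattern: [ad]b means either 'a' or 'd' followed by 'b'.
Scanning 'cdacdaccddaa' position-by-position:
  Pos 0: window 'cd' -> no
  Pos 1: window 'da' -> no
  Pos 2: window 'ac' -> no
  Pos 3: window 'cd' -> no
  Pos 4: window 'da' -> no
  Pos 5: window 'ac' -> no
  Pos 6: window 'cc' -> no
  Pos 7: window 'cd' -> no
  Pos 8: window 'dd' -> no
  Pos 9: window 'da' -> no
  Pos 10: window 'aa' -> no
  Pos 11: window 'a' -> no
Total matches: 0

0


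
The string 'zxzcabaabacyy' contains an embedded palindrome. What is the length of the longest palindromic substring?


Scanning 'zxzcabaabacyy' for palindromic substrings.
Substring at positions 3-10: 'cabaabac'.
Check: reverse('cabaabac') = 'cabaabac' -> palindrome confirmed.
Neighbouring characters ('z' / 'y') break symmetry, so it cannot extend further.
No longer palindromic substring exists; longest length = 8

8


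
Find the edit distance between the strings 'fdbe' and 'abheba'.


Building DP table for s1='fdbe' (len 4) and s2='abheba' (len 6):
       a  b  h  e  b  a
    0  1  2  3  4  5  6
  f 1  1  2  3  4  5  6
  d 2  2  2  3  4  5  6
  b 3  3  2  3  4  4  5
  e 4  4  3  3  3  4  5
Edit distance = dp[4][6] = 5

5


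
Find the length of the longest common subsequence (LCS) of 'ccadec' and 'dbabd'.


DP table for LCS of 'ccadec' and 'dbabd':
       d  b  a  b  d
    0  0  0  0  0  0
  c 0  0  0  0  0  0
  c 0  0  0  0  0  0
  a 0  0  0  1  1  1
  d 0  1  1  1  1  2
  e 0  1  1  1  1  2
  c 0  1  1  1  1  2
LCS: 'ad'
LCS length = 2

2


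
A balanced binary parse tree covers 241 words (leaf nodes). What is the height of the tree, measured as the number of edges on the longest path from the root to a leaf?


In a balanced binary tree with n leaves the deepest leaf is ceil(log2(n)) edges below the root.
log2(241) = 7.9129
ceil(7.9129) = 8
height (edges) = 8

8


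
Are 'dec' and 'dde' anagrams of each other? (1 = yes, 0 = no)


Sort characters of 'dec': 'cde'
Sort characters of 'dde': 'dde'
Sorted forms differ -> they are NOT anagrams
Result: 0

0


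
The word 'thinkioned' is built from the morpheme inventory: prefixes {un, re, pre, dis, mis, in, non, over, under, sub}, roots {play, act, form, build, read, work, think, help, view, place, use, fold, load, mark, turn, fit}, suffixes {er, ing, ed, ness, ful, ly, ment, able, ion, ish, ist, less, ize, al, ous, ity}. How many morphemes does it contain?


Segmenting 'thinkioned' against the inventory:
  'think' -> root (morpheme 1)
  'ion' -> suffix (morpheme 2)
  'ed' -> suffix (morpheme 3)
Total morphemes: 3

3


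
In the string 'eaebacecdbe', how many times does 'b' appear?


Scanning 'eaebacecdbe' for 'b':
  Position 3: 'b' -> MATCH (count: 1)
  Position 9: 'b' -> MATCH (count: 2)
Total occurrences of 'b': 2

2


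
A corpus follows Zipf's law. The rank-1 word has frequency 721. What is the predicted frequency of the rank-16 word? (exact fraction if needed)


Zipf's law: freq(rank) = f1 / rank
f1 = 721, rank = 16
freq = 721 / 16
GCD(721, 16) = 1
Simplified: 721/16

721/16


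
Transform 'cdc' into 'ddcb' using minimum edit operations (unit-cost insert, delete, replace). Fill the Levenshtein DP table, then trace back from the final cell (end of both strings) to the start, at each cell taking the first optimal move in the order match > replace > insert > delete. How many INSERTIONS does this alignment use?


Edit distance = 2. Backtracking from cell (3, 4) with preference match > replace > insert > delete,
then listing the resulting alignment 'cdc' -> 'ddcb' left to right:
  Step 1: replace c->d
  Step 2: keep 'd'
  Step 3: keep 'c'
  Step 4: insert 'b' [insertion #1]
Total insertions: 1

1


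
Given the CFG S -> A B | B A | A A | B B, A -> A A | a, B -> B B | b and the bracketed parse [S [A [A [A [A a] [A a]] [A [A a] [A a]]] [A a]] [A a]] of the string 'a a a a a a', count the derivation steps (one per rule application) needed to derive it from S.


Every bracketed nonterminal node [X ...] in the tree is produced by exactly one rule application.
Reading the tree off as a leftmost derivation:
  Step 1: S  =>  A A   (applied S -> A A)
  Step 2: A A  =>  A A A   (applied A -> A A)
  Step 3: A A A  =>  A A A A   (applied A -> A A)
  Step 4: A A A A  =>  A A A A A   (applied A -> A A)
  Step 5: A A A A A  =>  a A A A A   (applied A -> a)
  Step 6: a A A A A  =>  a a A A A   (applied A -> a)
  Step 7: a a A A A  =>  a a A A A A   (applied A -> A A)
  Step 8: a a A A A A  =>  a a a A A A   (applied A -> a)
  Step 9: a a a A A A  =>  a a a a A A   (applied A -> a)
  Step 10: a a a a A A  =>  a a a a a A   (applied A -> a)
  Step 11: a a a a a A  =>  a a a a a a   (applied A -> a)
Final yield: a a a a a a
Total rewrite steps: 11

11


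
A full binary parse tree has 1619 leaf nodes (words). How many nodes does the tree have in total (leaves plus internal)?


Leaf nodes (terminals): 1619
Internal nodes = n - 1 = 1619 - 1 = 1618
Total = leaves + internal = 1619 + 1618 = 3237

3237


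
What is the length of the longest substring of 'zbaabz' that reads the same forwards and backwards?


Scanning 'zbaabz' for palindromic substrings.
Substring at positions 0-5: 'zbaabz'.
Check: reverse('zbaabz') = 'zbaabz' -> palindrome confirmed.
No longer palindromic substring exists; longest length = 6

6


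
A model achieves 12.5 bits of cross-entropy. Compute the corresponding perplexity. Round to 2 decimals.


Perplexity formula: PP = 2^H
H = 12.5
PP = 2^12.5
Decompose: 2^12.5 = 2^12 * 2^0.5 = 2^12 * sqrt(2)
2^12 = 4096, sqrt(2) ~ 1.4142136
PP ~ 4096 * 1.4142136 = 5792.6189056
Rounded to 2 decimals: 5792.62

5792.62


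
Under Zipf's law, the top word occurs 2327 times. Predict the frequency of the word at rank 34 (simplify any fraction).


Zipf's law: freq(rank) = f1 / rank
f1 = 2327, rank = 34
freq = 2327 / 34
GCD(2327, 34) = 1
Simplified: 2327/34

2327/34


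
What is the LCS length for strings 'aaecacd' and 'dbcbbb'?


DP table for LCS of 'aaecacd' and 'dbcbbb':
       d  b  c  b  b  b
    0  0  0  0  0  0  0
  a 0  0  0  0  0  0  0
  a 0  0  0  0  0  0  0
  e 0  0  0  0  0  0  0
  c 0  0  0  1  1  1  1
  a 0  0  0  1  1  1  1
  c 0  0  0  1  1  1  1
  d 0  1  1  1  1  1  1
LCS: 'c'
LCS length = 1

1


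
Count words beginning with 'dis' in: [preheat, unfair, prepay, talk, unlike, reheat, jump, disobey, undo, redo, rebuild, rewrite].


Checking each word for prefix 'dis':
  'preheat' -> no (count: 0)
  'unfair' -> no (count: 0)
  'prepay' -> no (count: 0)
  'talk' -> no (count: 0)
  'unlike' -> no (count: 0)
  'reheat' -> no (count: 0)
  'jump' -> no (count: 0)
  'disobey' -> YES, starts with 'dis' (count: 1)
  'undo' -> no (count: 1)
  'redo' -> no (count: 1)
  'rebuild' -> no (count: 1)
  'rewrite' -> no (count: 1)
Total with prefix 'dis': 1

1


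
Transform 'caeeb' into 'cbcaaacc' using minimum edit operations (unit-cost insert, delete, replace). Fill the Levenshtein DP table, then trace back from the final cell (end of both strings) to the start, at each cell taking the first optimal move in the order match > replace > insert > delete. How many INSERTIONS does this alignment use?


Edit distance = 6. Backtracking from cell (5, 8) with preference match > replace > insert > delete,
then listing the resulting alignment 'caeeb' -> 'cbcaaacc' left to right:
  Step 1: insert 'c' [insertion #1]
  Step 2: insert 'b' [insertion #2]
  Step 3: keep 'c'
  Step 4: insert 'a' [insertion #3]
  Step 5: keep 'a'
  Step 6: replace e->a
  Step 7: replace e->c
  Step 8: replace b->c
Total insertions: 3

3


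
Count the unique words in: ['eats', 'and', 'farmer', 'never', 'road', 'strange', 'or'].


Listing all tokens and tracking unique types:
  Token 1: 'eats' -> NEW (unique so far: 1)
  Token 2: 'and' -> NEW (unique so far: 2)
  Token 3: 'farmer' -> NEW (unique so far: 3)
  Token 4: 'never' -> NEW (unique so far: 4)
  Token 5: 'road' -> NEW (unique so far: 5)
  Token 6: 'strange' -> NEW (unique so far: 6)
  Token 7: 'or' -> NEW (unique so far: 7)
Unique types: ('and', 'eats', 'farmer', 'never', 'or', 'road', 'strange')
Vocabulary size: 7

7


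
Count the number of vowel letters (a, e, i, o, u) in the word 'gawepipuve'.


Scanning each character of 'gawepipuve':
  Position 1: 'g' -> consonant (running count: 0)
  Position 2: 'a' -> vowel (running count: 1)
  Position 3: 'w' -> consonant (running count: 1)
  Position 4: 'e' -> vowel (running count: 2)
  Position 5: 'p' -> consonant (running count: 2)
  Position 6: 'i' -> vowel (running count: 3)
  Position 7: 'p' -> consonant (running count: 3)
  Position 8: 'u' -> vowel (running count: 4)
  Position 9: 'v' -> consonant (running count: 4)
  Position 10: 'e' -> vowel (running count: 5)
Total vowels: 5

5


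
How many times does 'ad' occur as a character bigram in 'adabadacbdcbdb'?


Scanning 'adabadacbdcbdb' for bigram 'ad':
  Position 0: 'ad' -> MATCH
  Position 1: 'da' -> no
  Position 2: 'ab' -> no
  Position 3: 'ba' -> no
  Position 4: 'ad' -> MATCH
  Position 5: 'da' -> no
  Position 6: 'ac' -> no
  Position 7: 'cb' -> no
  Position 8: 'bd' -> no
  Position 9: 'dc' -> no
  Position 10: 'cb' -> no
  Position 11: 'bd' -> no
  Position 12: 'db' -> no
Total matches: 2

2


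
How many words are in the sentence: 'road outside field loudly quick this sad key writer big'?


Counting words by splitting on spaces:
  Word 1: 'road'
  Word 2: 'outside'
  Word 3: 'field'
  Word 4: 'loudly'
  Word 5: 'quick'
  Word 6: 'this'
  Word 7: 'sad'
  Word 8: 'key'
  Word 9: 'writer'
  Word 10: 'big'
Total words: 10

10


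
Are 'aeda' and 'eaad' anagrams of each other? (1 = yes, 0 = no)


Sort characters of 'aeda': 'aade'
Sort characters of 'eaad': 'aade'
Sorted forms match -> they ARE anagrams
Result: 1

1


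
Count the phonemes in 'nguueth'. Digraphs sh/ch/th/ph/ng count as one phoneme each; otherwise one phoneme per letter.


Parsing 'nguueth' greedily, digraphs first:
  'ng' -> digraph (1 consonant phoneme) (phonemes so far: 1)
  'u' -> vowel phoneme (phonemes so far: 2)
  'u' -> vowel phoneme (phonemes so far: 3)
  'e' -> vowel phoneme (phonemes so far: 4)
  'th' -> digraph (1 consonant phoneme) (phonemes so far: 5)
Total phonemes: 5

5


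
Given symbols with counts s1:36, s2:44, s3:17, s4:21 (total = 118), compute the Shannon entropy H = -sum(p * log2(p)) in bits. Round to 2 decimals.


Computing entropy H = -sum(p_i * log2(p_i)):
  s1: p = 36/118 = 0.3051, -p*log2(p) = 0.5225
  s2: p = 44/118 = 0.3729, -p*log2(p) = 0.5307
  s3: p = 17/118 = 0.1441, -p*log2(p) = 0.4027
  s4: p = 21/118 = 0.1780, -p*log2(p) = 0.4432
H = sum of terms = 1.8991
Rounded to 2 decimals: 1.90

1.90


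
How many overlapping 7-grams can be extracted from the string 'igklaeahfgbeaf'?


String 'igklaeahfgbeaf' has length L = 14.
Number of overlapping n-grams = L - n + 1
Substituting: 14 - 7 + 1 = 8

8


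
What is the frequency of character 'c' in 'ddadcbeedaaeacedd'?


Scanning 'ddadcbeedaaeacedd' for 'c':
  Position 4: 'c' -> MATCH (count: 1)
  Position 13: 'c' -> MATCH (count: 2)
Total occurrences of 'c': 2

2


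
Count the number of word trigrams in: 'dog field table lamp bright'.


Word trigrams from [5] words:
  Trigram 1: (dog field table)
  Trigram 2: (field table lamp)
  Trigram 3: (table lamp bright)
Total word trigrams: 5 - 2 = 3

3


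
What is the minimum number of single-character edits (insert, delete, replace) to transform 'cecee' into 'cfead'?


Building DP table for s1='cecee' (len 5) and s2='cfead' (len 5):
       c  f  e  a  d
    0  1  2  3  4  5
  c 1  0  1  2  3  4
  e 2  1  1  1  2  3
  c 3  2  2  2  2  3
  e 4  3  3  2  3  3
  e 5  4  4  3  3  4
Edit distance = dp[5][5] = 4

4


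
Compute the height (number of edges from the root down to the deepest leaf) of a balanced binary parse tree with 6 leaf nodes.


In a balanced binary tree with n leaves the deepest leaf is ceil(log2(n)) edges below the root.
log2(6) = 2.5850
ceil(2.5850) = 3
height (edges) = 3

3


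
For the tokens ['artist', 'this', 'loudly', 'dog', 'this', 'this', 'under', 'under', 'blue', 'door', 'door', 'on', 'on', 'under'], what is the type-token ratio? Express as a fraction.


Tokens: 14
Unique types: ('artist', 'blue', 'dog', 'door', 'loudly', 'on', 'this', 'under') = 8
TTR = 8/14
Simplify: divide both by 2 -> 4/7
TTR = 4/7

4/7


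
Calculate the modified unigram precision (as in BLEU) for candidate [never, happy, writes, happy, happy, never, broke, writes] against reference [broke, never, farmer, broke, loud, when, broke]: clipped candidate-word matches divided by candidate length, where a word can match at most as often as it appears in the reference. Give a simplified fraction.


Reference word counts: {'broke': 3, 'farmer': 1, 'loud': 1, 'never': 1, 'when': 1}
Checking each candidate word (with clipping):
  'never' -> in reference (ref count 1, used 1/1) -> match (matches: 1)
  'happy' -> not in reference -> no match (matches: 1)
  'writes' -> not in reference -> no match (matches: 1)
  'happy' -> not in reference -> no match (matches: 1)
  'happy' -> not in reference -> no match (matches: 1)
  'never' -> ref count 1 already used up (1/1) -> clipped, no match (matches: 1)
  'broke' -> in reference (ref count 3, used 1/3) -> match (matches: 2)
  'writes' -> not in reference -> no match (matches: 2)
Clipped matches: 2, Candidate length: 8
Precision = 2/8 = 1/4

1/4


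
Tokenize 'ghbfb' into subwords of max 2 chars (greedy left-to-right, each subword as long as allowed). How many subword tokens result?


'ghbfb' has 5 characters.
Chunking with max size 2:
  Chunk 1: 'gh' (positions 0-1)
  Chunk 2: 'bf' (positions 2-3)
  Chunk 3: 'b' (positions 4-4)
Total chunks: ceil(5 / 2) = 3

3


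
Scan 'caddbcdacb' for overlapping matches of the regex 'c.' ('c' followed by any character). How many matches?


Pattern: c. means 'c' followed by any character.
Scanning 'caddbcdacb' position-by-position:
  Pos 0: window 'ca' -> MATCH
  Pos 1: window 'ad' -> no
  Pos 2: window 'dd' -> no
  Pos 3: window 'db' -> no
  Pos 4: window 'bc' -> no
  Pos 5: window 'cd' -> MATCH
  Pos 6: window 'da' -> no
  Pos 7: window 'ac' -> no
  Pos 8: window 'cb' -> MATCH
  Pos 9: window 'b' -> no
Total matches: 3

3


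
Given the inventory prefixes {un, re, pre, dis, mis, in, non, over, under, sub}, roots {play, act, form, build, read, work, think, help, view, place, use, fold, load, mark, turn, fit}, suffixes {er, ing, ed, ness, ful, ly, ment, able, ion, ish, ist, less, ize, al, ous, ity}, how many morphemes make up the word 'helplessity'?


Segmenting 'helplessity' against the inventory:
  'help' -> root (morpheme 1)
  'less' -> suffix (morpheme 2)
  'ity' -> suffix (morpheme 3)
Total morphemes: 3

3
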